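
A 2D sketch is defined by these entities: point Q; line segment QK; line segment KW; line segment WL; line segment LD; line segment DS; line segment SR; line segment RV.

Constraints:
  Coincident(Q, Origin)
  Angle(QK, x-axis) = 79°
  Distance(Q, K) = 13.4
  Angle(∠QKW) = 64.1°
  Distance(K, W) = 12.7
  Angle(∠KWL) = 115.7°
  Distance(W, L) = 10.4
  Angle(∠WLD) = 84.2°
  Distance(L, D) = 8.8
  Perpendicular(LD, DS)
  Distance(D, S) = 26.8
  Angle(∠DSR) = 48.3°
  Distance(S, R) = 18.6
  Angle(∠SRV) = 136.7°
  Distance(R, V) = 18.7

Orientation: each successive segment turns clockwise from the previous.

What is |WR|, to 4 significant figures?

7.371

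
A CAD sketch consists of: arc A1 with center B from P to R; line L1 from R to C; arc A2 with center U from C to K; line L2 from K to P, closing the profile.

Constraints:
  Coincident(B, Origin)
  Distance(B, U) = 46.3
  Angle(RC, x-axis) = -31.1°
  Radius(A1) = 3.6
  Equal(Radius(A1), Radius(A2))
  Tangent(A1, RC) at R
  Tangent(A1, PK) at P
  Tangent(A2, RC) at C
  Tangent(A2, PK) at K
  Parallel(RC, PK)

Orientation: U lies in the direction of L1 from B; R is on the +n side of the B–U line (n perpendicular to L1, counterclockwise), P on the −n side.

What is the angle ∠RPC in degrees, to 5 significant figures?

81.161°

The slot axis is L1's direction at -31.1°, so u = (cos -31.1°, sin -31.1°) = (0.85627, -0.51653) and n = (−sin -31.1°, cos -31.1°) = (0.51653, 0.85627). B is at the origin and U lies 46.3 along u from B, so U = 46.3·u = (39.645, -23.915). Tangency of A1 to both parallel lines with radius 3.6 puts R and P at B ± 3.6·n: R = (1.8595, 3.0826), P = (-1.8595, -3.0826). Equal radii place C and K the same way about U: C = U + 3.6·n = (41.505, -20.833), K = U − 3.6·n = (37.786, -26.998). Then cos ∠RPC = PR·PC / (|PR||PC|), giving 81.161°.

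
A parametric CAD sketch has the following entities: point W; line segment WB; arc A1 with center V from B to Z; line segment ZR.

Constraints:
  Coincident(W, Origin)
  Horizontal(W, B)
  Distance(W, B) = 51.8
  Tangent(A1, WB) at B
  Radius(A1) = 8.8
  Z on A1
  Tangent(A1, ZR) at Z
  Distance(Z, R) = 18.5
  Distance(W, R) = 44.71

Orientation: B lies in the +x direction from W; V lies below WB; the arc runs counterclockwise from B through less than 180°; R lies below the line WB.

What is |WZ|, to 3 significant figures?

43.8

W is at the origin; W and B share the same y with |WB| = 51.8 and B on the +x side, so B = (51.8, 0.00). Tangency of A1 to WB means the radius VB is perpendicular to WB, so V = B + (0, -8.8) = (51.8, -8.80). Since VZ ⟂ ZR (tangency), |VR| = √(8.8² + 18.5²) = 20.5 regardless of where Z sits on A1. So R lies on both circle(W, 44.71) and circle(V, 20.5); the below-WB intersection is R = (37.8, -23.8). Z is the foot of the tangent from R: Z = (43.4, -6.16).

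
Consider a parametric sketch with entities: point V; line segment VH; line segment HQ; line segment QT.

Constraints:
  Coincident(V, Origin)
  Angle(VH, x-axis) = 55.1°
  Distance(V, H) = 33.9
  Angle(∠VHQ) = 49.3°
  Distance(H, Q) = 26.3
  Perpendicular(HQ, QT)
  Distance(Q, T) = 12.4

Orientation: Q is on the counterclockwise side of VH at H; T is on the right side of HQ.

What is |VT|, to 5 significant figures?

38.331

V is at the origin; VH runs at 55.1° with length 33.9, so H = 33.9·(cos 55.1°, sin 55.1°) = (19.396, 27.803). ∠VHQ = 49.3°, so HQ runs at 55.1° + (180° − 49.3°) = 185.80° from the x-axis; with |HQ| = 26.3, Q = H + 26.3·(cos 185.80°, sin 185.80°) = (-6.7696, 25.145). HQ ⟂ QT; with |QT| = 12.4 on the right of HQ, T = Q + 12.4·(-0.10106, 0.99488) = (-8.0227, 37.482). Then |VT| = |T − V| = 38.331.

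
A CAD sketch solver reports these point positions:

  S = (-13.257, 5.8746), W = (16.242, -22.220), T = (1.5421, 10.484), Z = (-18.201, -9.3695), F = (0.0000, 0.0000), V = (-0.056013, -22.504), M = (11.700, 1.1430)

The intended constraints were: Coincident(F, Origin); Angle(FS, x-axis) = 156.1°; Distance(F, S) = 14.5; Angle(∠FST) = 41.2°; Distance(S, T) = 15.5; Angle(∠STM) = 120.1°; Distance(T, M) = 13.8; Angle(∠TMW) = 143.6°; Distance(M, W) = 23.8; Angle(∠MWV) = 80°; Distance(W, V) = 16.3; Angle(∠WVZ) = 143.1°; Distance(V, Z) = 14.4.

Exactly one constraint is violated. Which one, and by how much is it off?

Distance(V, Z) = 14.4 — off by 8.00.

F = (0.00, 0.00) ✓; FS at 156.1° ✓; |FS| = 14.50 ✓; ∠FST = 41.20° ✓; |ST| = 15.50 ✓; ∠STM = 120.1° ✓; |TM| = 13.80 ✓; ∠TMW = 143.6° ✓; |MW| = 23.80 ✓; ∠MWV = 80.00° ✓; |WV| = 16.30 ✓; ∠WVZ = 143.1° ✓; |VZ| = 22.40 ✗.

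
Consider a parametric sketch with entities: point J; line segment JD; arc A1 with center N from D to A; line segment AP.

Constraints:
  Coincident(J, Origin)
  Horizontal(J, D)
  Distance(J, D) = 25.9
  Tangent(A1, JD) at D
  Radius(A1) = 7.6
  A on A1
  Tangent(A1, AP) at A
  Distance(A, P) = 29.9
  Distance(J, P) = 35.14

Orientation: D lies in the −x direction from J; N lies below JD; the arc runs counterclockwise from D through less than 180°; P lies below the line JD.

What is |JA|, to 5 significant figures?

33.800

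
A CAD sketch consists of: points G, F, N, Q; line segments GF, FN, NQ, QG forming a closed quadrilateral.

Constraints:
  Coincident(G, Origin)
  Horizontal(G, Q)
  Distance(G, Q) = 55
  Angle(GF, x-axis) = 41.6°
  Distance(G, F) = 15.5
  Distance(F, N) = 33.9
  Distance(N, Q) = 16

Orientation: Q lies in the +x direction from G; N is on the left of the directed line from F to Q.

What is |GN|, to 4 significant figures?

47.17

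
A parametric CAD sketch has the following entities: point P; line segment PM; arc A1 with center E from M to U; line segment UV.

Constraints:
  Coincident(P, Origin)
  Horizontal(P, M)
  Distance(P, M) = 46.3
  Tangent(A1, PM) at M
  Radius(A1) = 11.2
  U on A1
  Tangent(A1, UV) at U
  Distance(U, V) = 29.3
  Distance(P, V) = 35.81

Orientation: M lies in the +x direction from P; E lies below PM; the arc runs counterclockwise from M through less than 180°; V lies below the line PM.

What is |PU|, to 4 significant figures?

37.34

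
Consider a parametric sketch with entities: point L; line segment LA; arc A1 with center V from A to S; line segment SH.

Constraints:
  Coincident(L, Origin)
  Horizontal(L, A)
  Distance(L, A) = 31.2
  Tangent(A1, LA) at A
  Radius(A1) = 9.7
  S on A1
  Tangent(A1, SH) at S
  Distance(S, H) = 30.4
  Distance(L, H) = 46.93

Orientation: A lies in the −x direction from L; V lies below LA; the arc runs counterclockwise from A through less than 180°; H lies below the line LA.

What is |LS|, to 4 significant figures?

42.13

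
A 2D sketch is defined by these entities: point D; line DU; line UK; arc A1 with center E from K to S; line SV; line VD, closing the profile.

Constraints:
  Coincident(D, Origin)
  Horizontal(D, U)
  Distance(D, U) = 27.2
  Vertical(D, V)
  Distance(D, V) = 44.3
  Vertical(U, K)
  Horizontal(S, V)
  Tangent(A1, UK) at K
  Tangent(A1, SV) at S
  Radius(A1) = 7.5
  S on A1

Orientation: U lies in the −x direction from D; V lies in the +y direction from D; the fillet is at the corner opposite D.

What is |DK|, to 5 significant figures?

45.761

D is at the origin; DU is horizontal with |DU| = 27.2 and U on the −x side, so U = (-27.200, 0.0000). DV is vertical with |DV| = 44.3 and V on the +y side, so V = (0.0000, 44.300). The virtual corner opposite D is at (-27.200, 44.300). A1 meets UK tangentially, so EK is at right angles to UK and tangency of A1 to SV means the radius ES is perpendicular to SV, with radius 7.5, so the center E sits 7.5 in from both sides at E = (-19.700, 36.800). That places the tangent points at K = (-27.200, 36.800) on UK and S = (-19.700, 44.300) on SV. Then |DK| = |K − D| = 45.761.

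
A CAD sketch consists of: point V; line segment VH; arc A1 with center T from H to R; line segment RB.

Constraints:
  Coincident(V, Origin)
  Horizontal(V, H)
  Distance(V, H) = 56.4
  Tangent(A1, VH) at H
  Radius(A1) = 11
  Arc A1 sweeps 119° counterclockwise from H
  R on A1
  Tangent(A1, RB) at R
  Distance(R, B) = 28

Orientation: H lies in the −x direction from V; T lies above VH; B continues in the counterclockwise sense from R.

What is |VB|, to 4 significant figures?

72.86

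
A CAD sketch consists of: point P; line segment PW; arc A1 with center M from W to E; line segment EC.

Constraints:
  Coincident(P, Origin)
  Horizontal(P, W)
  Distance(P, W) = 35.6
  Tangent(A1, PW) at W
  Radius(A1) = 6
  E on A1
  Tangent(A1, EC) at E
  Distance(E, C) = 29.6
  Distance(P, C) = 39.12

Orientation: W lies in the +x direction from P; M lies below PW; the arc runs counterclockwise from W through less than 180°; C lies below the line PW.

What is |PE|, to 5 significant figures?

30.153

P is at the origin; PW is horizontal with |PW| = 35.6 and W on the +x side, so W = (35.600, 0.0000). Since A1 is tangent to PW there, MW ⟂ PW, so M = W + (0, -6) = (35.600, -6.0000). Since ME ⟂ EC (tangency), |MC| = √(6.0² + 29.6²) = 30.202 regardless of where E sits on A1. So C lies on both circle(P, 39.12) and circle(M, 30.202); the below-PW intersection is C = (21.478, -32.697). E is the foot of the tangent from C: E = (29.845, -4.3040).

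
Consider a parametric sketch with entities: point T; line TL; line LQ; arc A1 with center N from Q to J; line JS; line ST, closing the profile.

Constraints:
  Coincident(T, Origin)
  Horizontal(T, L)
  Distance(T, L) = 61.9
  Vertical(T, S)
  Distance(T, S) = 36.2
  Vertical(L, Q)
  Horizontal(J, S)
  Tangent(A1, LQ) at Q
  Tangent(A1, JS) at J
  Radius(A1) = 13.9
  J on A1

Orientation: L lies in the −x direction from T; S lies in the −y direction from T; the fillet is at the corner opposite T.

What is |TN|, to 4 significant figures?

52.93

T is at the origin; TL is horizontal with |TL| = 61.9 and L on the −x side, so L = (-61.90, 0.000). T and S share the same x with |TS| = 36.2 and S on the −y side, so S = (0.000, -36.20). The virtual corner opposite T is at (-61.90, -36.20). A1 meets LQ tangentially, so NQ is at right angles to LQ and the tangent condition forces NJ to be normal to JS, with radius 13.9, so the center N sits 13.9 in from both sides at N = (-48.00, -22.30). Then |TN| = |N − T| = 52.93.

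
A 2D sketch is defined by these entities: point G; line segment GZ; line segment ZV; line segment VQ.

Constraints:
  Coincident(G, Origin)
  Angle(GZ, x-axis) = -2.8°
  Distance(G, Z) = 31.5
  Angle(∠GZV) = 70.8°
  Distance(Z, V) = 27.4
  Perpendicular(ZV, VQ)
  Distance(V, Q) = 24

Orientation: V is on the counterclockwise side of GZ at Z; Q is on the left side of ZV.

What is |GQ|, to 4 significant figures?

17.98

G is at the origin; GZ runs at -2.8° with length 31.5, so Z = 31.5·(cos -2.8°, sin -2.8°) = (31.46, -1.539). ∠GZV = 70.8°, so ZV runs at -2.8° + (180° − 70.8°) = 106.4° from the x-axis; with |ZV| = 27.4, V = Z + 27.4·(cos 106.4°, sin 106.4°) = (23.73, 24.75). ZV is perpendicular to VQ; with |VQ| = 24.0 on the left of ZV, Q = V + 24.0·(-0.9593, -0.2823) = (0.7027, 17.97). Then |GQ| = |Q − G| = 17.98.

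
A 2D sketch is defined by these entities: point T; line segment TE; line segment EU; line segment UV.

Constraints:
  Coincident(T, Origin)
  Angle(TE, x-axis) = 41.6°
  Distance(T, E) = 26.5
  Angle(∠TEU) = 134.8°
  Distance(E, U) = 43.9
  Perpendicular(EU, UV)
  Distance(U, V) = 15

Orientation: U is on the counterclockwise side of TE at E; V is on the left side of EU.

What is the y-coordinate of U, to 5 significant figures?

61.426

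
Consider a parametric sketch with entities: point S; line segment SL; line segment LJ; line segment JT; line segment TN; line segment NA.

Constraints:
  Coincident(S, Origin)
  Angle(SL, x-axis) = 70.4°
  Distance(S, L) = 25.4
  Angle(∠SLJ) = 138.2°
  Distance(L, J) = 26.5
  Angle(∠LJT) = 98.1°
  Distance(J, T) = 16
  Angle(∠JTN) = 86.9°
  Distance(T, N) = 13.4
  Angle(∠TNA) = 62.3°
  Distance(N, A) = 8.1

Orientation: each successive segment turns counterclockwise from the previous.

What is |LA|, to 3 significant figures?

20.8

∠JTN = 86.9° gives TN at -72.8° from the x-axis; with |TN| = 13.4, N = (-13.0, 31.8). ∠TNA = 62.3° gives NA at 44.9° from the x-axis; with |NA| = 8.1, A = (-7.31, 37.5). Then |LA| = |A − L| = 20.8.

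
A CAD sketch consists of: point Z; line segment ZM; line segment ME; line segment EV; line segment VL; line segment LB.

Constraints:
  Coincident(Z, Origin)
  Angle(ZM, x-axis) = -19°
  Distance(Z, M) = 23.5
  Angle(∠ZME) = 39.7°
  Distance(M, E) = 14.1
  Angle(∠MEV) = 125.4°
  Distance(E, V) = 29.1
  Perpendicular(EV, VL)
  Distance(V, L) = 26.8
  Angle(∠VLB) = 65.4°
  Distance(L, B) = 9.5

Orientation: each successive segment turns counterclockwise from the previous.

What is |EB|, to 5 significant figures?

30.669

EV ⟂ VL, so VL runs at -94.100°; with |VL| = 26.8, L = (-16.047, -20.254). ∠VLB = 65.4° gives LB at 20.500° from the x-axis; with |LB| = 9.5, B = (-7.1488, -16.927). Then |EB| = |B − E| = 30.669.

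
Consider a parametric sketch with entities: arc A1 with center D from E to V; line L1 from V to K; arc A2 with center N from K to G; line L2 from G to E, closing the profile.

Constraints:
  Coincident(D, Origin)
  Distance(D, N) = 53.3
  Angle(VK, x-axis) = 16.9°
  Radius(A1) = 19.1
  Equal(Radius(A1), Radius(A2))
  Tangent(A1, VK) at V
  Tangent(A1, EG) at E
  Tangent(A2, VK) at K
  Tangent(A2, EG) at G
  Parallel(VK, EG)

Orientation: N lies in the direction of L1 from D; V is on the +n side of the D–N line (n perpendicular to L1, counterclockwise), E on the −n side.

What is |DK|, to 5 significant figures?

56.619

The slot axis is L1's direction at 16.9°, so u = (cos 16.9°, sin 16.9°) = (0.95681, 0.29070) and n = (−sin 16.9°, cos 16.9°) = (-0.29070, 0.95681). D is at the origin and N lies 53.3 along u from D, so N = 53.3·u = (50.998, 15.494). Tangency of A1 to both parallel lines with radius 19.1 puts V and E at D ± 19.1·n: V = (-5.5524, 18.275), E = (5.5524, -18.275). Equal radii place K and G the same way about N: K = N + 19.1·n = (45.446, 33.770), G = N − 19.1·n = (56.551, -2.7807). Then |DK| = |K − D| = 56.619.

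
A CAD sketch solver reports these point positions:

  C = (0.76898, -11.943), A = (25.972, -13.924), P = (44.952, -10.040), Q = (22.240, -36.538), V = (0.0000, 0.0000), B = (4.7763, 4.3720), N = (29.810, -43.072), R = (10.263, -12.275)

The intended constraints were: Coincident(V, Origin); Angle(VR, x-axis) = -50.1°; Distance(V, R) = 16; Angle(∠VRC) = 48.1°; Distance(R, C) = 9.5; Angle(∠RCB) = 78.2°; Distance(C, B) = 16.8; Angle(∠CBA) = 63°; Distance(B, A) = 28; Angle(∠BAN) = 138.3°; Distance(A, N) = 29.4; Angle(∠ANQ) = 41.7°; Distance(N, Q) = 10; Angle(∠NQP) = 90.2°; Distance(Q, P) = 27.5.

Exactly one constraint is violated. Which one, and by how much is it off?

Distance(Q, P) = 27.5 — off by 7.40.

V = (0.00, 0.00) ✓; VR at -50.10° ✓; |VR| = 16.00 ✓; ∠VRC = 48.10° ✓; |RC| = 9.500 ✓; ∠RCB = 78.20° ✓; |CB| = 16.80 ✓; ∠CBA = 63.00° ✓; |BA| = 28.00 ✓; ∠BAN = 138.3° ✓; |AN| = 29.40 ✓; ∠ANQ = 41.70° ✓; |NQ| = 10.00 ✓; ∠NQP = 90.20° ✓; |QP| = 34.90 ✗.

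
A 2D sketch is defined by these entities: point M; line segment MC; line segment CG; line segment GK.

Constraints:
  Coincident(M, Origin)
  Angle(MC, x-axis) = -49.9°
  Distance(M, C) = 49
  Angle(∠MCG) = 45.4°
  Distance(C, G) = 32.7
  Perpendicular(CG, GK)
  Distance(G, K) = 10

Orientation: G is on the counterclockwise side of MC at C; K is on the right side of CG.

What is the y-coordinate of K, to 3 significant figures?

-5.84

∠MCG = 45.4°, so CG runs at -49.9° + (180° − 45.4°) = 84.7° from the x-axis; with |CG| = 32.7, G = C + 32.7·(cos 84.7°, sin 84.7°) = (34.6, -4.92). The perpendicularity gives GK at right angles to CG; with |GK| = 10.0 on the right of CG, K = G + 10.0·(0.996, -0.0924) = (44.5, -5.84). So K.y = -5.84.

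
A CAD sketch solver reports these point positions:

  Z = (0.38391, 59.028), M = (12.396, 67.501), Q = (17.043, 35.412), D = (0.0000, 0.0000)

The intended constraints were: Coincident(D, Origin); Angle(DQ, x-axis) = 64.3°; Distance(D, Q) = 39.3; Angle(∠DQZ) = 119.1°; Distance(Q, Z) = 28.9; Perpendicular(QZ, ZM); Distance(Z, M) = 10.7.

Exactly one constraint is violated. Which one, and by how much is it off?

Distance(Z, M) = 10.7 — off by 4.00.

D = (0.00, 0.00) ✓; DQ at 64.30° ✓; |DQ| = 39.30 ✓; ∠DQZ = 119.1° ✓; |QZ| = 28.90 ✓; ∠(QZ, ZM) = 90.00° ✓; |ZM| = 14.70 ✗.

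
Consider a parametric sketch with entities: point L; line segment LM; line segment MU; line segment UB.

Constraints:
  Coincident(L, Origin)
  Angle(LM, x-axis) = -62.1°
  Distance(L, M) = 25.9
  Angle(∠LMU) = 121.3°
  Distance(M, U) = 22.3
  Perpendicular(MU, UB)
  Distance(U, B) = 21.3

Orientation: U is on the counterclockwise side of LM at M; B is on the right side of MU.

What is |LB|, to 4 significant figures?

56.26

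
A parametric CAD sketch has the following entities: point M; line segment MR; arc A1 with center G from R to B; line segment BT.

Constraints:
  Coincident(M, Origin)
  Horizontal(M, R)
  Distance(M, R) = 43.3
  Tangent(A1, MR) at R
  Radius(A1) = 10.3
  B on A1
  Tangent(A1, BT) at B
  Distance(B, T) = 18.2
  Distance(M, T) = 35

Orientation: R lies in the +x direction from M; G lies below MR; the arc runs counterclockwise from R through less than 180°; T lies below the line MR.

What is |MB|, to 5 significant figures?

34.426

M is at the origin; MR is horizontal with |MR| = 43.3 and R on the +x side, so R = (43.300, 0.0000). Tangency of A1 to MR means the radius GR is perpendicular to MR, so G = R + (0, -10.3) = (43.300, -10.300). Since GB ⟂ BT (tangency), |GT| = √(10.3² + 18.2²) = 20.912 regardless of where B sits on A1. So T lies on both circle(M, 35.0) and circle(G, 20.912); the below-MR intersection is T = (26.544, -22.813). B is the foot of the tangent from T: B = (33.872, -6.1530).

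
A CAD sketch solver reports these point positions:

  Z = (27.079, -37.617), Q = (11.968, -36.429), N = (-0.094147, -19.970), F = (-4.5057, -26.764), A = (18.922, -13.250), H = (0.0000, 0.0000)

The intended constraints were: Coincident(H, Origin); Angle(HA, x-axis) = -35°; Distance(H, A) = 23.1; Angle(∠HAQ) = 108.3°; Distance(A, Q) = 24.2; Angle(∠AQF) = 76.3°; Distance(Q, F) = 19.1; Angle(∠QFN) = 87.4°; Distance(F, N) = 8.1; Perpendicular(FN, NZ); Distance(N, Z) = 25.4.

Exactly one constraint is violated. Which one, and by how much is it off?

Distance(N, Z) = 25.4 — off by 7.00.

H = (0.00, 0.00) ✓; HA at -35.00° ✓; |HA| = 23.10 ✓; ∠HAQ = 108.3° ✓; |AQ| = 24.20 ✓; ∠AQF = 76.30° ✓; |QF| = 19.10 ✓; ∠QFN = 87.40° ✓; |FN| = 8.101 ✓; ∠(FN, NZ) = 90.00° ✓; |NZ| = 32.40 ✗.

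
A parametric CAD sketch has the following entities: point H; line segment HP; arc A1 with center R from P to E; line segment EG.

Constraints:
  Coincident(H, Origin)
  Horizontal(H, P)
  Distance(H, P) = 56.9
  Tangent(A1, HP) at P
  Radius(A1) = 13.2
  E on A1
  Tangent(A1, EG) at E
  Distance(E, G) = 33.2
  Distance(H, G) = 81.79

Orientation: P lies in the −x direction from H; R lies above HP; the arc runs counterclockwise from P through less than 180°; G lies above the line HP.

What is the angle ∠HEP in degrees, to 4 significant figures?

91.81°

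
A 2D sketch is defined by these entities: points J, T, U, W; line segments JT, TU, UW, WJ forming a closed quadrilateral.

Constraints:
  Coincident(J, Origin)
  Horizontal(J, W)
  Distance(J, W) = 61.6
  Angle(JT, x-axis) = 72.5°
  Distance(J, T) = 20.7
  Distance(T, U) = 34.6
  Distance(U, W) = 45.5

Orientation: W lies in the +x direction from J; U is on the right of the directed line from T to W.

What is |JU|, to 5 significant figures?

22.047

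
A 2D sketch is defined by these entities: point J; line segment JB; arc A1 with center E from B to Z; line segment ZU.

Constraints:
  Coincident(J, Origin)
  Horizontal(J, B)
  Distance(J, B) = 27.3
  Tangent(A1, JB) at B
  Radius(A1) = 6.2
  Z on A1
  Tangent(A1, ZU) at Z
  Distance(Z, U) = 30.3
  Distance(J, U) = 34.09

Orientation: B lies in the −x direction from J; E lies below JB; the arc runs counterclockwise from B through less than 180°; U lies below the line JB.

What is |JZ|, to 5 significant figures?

33.459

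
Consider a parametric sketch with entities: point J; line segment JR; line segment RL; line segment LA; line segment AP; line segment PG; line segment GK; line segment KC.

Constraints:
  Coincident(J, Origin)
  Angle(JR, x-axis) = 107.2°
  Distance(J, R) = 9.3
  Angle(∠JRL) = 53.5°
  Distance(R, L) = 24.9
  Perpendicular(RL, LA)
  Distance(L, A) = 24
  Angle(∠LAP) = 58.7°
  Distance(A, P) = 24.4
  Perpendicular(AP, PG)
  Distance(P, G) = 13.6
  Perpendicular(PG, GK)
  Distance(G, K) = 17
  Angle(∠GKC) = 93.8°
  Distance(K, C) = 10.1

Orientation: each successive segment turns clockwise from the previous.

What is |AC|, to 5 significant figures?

7.5965

J is at the origin; JR runs at 107.2° with length 9.3, so R = (-2.7501, 8.8841). ∠JRL = 53.5° gives RL at -19.300° from the x-axis; with |RL| = 24.9, L = (20.751, 0.65428). RL ⟂ LA, so LA runs at -109.30°; with |LA| = 24.0, A = (12.818, -21.997). ∠LAP = 58.7° gives AP at 129.40° from the x-axis; with |AP| = 24.4, P = (-2.6692, -3.1422). The perpendicularity gives PG at right angles to AP, so PG runs at 39.400°; with |PG| = 13.6, G = (7.8400, 5.4901). PG is perpendicular to GK, so GK runs at -50.600°; with |GK| = 17.0, K = (18.630, -7.6464). ∠GKC = 93.8° gives KC at -136.80° from the x-axis; with |KC| = 10.1, C = (11.268, -14.560). Then |AC| = |C − A| = 7.5965.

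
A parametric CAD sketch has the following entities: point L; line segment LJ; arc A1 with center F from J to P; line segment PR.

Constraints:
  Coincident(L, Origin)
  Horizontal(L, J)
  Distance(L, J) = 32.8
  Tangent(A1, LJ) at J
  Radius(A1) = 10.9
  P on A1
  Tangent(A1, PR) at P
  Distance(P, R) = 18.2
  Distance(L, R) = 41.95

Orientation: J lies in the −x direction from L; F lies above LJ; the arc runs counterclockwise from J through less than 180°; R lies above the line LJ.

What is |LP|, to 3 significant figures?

26.4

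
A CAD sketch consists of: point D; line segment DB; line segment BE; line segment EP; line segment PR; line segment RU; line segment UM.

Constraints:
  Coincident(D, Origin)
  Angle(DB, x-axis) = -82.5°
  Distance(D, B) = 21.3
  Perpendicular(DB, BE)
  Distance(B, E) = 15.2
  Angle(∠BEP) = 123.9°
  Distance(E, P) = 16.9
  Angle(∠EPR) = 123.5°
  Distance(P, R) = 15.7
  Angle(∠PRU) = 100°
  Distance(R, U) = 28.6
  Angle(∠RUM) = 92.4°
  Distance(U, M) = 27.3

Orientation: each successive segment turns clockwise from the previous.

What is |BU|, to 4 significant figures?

24.15

D is at the origin; DB runs at -82.5° with length 21.3, so B = (2.780, -21.12). The perpendicularity gives BE at right angles to DB, so BE runs at -172.5°; with |BE| = 15.2, E = (-12.29, -23.10). ∠BEP = 123.9° gives EP at 131.4° from the x-axis; with |EP| = 16.9, P = (-23.47, -10.42). ∠EPR = 123.5° gives PR at 74.90° from the x-axis; with |PR| = 15.7, R = (-19.38, 4.733). ∠PRU = 100.0° gives RU at -5.100° from the x-axis; with |RU| = 28.6, U = (9.111, 2.191). Then |BU| = |U − B| = 24.15.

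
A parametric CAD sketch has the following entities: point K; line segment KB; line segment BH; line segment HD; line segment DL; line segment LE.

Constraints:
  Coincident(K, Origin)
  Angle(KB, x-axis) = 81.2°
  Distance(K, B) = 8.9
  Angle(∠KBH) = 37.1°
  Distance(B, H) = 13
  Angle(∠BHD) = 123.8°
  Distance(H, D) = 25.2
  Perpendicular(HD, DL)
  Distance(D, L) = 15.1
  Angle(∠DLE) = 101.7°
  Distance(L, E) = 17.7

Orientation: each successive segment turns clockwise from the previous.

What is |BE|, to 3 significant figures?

17.0

The perpendicularity gives DL at right angles to HD, so DL runs at 152°; with |DL| = 15.1, L = (-17.6, -17.9). ∠DLE = 101.7° gives LE at 73.8° from the x-axis; with |LE| = 17.7, E = (-12.7, -0.859). Then |BE| = |E − B| = 17.0.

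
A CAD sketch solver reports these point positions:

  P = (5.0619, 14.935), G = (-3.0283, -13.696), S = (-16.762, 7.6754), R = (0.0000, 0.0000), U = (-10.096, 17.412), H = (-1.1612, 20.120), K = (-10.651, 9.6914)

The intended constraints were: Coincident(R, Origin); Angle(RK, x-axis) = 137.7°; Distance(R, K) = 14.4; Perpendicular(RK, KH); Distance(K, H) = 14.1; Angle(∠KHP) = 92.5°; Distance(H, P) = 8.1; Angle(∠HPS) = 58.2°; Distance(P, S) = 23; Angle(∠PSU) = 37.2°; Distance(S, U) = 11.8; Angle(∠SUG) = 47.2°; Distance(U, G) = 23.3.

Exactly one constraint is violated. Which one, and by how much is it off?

Distance(U, G) = 23.3 — off by 8.60.

R = (0.00, 0.00) ✓; RK at 137.7° ✓; |RK| = 14.40 ✓; ∠(RK, KH) = 90.00° ✓; |KH| = 14.10 ✓; ∠KHP = 92.50° ✓; |HP| = 8.100 ✓; ∠HPS = 58.20° ✓; |PS| = 23.00 ✓; ∠PSU = 37.20° ✓; |SU| = 11.80 ✓; ∠SUG = 47.20° ✓; |UG| = 31.90 ✗.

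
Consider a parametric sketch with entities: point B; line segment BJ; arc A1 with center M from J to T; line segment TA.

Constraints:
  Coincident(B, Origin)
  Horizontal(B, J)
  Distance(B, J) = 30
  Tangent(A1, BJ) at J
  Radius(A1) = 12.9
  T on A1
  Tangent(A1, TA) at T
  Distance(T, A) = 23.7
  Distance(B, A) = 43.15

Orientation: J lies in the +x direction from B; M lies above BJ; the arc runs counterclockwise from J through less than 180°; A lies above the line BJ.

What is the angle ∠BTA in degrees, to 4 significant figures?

71.02°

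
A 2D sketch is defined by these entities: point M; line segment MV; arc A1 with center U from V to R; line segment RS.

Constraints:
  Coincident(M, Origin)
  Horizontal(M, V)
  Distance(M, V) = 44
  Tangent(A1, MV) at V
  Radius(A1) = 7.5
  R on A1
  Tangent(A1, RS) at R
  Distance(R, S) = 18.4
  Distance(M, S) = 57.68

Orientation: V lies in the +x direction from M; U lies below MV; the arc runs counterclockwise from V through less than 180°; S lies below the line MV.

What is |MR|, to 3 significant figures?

40.7

M is at the origin; M and V share the same y with |MV| = 44.0 and V on the +x side, so V = (44.0, 0.00). The tangent condition forces UV to be normal to MV, so U = V + (0, -7.5) = (44.0, -7.50). Since UR ⟂ RS (tangency), |US| = √(7.5² + 18.4²) = 19.9 regardless of where R sits on A1. So S lies on both circle(M, 57.68) and circle(U, 19.9); the below-MV intersection is S = (51.5, -25.9). R is the foot of the tangent from S: R = (38.7, -12.8).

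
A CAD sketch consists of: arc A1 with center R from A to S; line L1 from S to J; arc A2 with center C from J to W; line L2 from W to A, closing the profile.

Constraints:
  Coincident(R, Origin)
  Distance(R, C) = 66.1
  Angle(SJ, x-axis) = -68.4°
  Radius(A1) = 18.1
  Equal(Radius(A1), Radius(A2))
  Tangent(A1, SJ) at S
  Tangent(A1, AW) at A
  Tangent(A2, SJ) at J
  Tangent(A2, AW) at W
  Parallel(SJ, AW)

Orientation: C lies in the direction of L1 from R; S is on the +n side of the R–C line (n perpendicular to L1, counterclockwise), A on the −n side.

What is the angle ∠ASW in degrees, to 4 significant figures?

61.29°

The slot axis is L1's direction at -68.4°, so u = (cos -68.4°, sin -68.4°) = (0.3681, -0.9298) and n = (−sin -68.4°, cos -68.4°) = (0.9298, 0.3681). R is at the origin and C lies 66.1 along u from R, so C = 66.1·u = (24.33, -61.46). Tangency of A1 to both parallel lines with radius 18.1 puts S and A at R ± 18.1·n: S = (16.83, 6.663), A = (-16.83, -6.663). Equal radii place J and W the same way about C: J = C + 18.1·n = (41.16, -54.80), W = C − 18.1·n = (7.504, -68.12). Then cos ∠ASW = SA·SW / (|SA||SW|), giving 61.29°.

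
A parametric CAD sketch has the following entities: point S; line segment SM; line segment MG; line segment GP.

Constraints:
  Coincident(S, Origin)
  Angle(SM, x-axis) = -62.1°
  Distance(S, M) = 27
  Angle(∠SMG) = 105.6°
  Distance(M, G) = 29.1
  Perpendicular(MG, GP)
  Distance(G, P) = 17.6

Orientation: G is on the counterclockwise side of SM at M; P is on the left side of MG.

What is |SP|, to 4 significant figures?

37.32

∠SMG = 105.6°, so MG runs at -62.1° + (180° − 105.6°) = 12.30° from the x-axis; with |MG| = 29.1, G = M + 29.1·(cos 12.30°, sin 12.30°) = (41.07, -17.66). MG ⟂ GP; with |GP| = 17.6 on the left of MG, P = G + 17.6·(-0.2130, 0.9770) = (37.32, -0.4665). Then |SP| = |P − S| = 37.32.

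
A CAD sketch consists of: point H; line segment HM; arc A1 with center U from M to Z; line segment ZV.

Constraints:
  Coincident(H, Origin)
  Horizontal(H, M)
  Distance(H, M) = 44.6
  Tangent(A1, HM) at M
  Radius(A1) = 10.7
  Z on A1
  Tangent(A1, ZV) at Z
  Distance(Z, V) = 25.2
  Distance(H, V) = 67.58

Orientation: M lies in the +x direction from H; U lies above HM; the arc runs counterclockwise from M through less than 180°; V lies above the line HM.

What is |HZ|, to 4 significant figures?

56.04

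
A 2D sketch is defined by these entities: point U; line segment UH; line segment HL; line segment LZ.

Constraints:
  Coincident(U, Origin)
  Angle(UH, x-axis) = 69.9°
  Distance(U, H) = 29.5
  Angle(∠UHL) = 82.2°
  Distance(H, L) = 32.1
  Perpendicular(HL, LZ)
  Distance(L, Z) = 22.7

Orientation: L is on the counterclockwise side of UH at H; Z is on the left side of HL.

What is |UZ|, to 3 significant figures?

28.8

U is at the origin; UH runs at 69.9° with length 29.5, so H = 29.5·(cos 69.9°, sin 69.9°) = (10.1, 27.7). ∠UHL = 82.2°, so HL runs at 69.9° + (180° − 82.2°) = 168° from the x-axis; with |HL| = 32.1, L = H + 32.1·(cos 168°, sin 168°) = (-21.2, 34.5). HL is perpendicular to LZ; with |LZ| = 22.7 on the left of HL, Z = L + 22.7·(-0.213, -0.977) = (-26.1, 12.4). Then |UZ| = |Z − U| = 28.8.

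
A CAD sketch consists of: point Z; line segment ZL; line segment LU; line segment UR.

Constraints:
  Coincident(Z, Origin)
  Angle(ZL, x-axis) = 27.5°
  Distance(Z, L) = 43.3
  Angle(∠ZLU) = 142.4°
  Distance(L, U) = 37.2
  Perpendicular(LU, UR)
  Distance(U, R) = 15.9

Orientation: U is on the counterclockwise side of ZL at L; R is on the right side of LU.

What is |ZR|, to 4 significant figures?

83.09

Z is at the origin; ZL runs at 27.5° with length 43.3, so L = 43.3·(cos 27.5°, sin 27.5°) = (38.41, 19.99). ∠ZLU = 142.4°, so LU runs at 27.5° + (180° − 142.4°) = 65.10° from the x-axis; with |LU| = 37.2, U = L + 37.2·(cos 65.10°, sin 65.10°) = (54.07, 53.74). The perpendicularity gives UR at right angles to LU; with |UR| = 15.9 on the right of LU, R = U + 15.9·(0.9070, -0.4210) = (68.49, 47.04). Then |ZR| = |R − Z| = 83.09.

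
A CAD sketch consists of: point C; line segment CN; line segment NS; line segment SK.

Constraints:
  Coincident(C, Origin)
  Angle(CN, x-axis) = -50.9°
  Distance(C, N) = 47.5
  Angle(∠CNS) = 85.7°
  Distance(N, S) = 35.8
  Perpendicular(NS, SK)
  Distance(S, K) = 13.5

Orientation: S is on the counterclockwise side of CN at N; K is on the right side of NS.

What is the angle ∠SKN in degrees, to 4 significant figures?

69.34°

∠CNS = 85.7°, so NS runs at -50.9° + (180° − 85.7°) = 43.40° from the x-axis; with |NS| = 35.8, S = N + 35.8·(cos 43.40°, sin 43.40°) = (55.97, -12.26). The perpendicularity gives SK at right angles to NS; with |SK| = 13.5 on the right of NS, K = S + 13.5·(0.6871, -0.7266) = (65.24, -22.07). Then cos ∠SKN = KS·KN / (|KS||KN|), giving 69.34°.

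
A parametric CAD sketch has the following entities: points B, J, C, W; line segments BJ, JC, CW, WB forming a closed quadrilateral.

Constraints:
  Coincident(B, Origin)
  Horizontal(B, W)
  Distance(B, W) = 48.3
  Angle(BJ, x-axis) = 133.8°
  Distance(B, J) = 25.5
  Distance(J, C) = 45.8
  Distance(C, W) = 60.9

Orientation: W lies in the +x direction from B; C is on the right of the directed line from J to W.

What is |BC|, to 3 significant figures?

26.9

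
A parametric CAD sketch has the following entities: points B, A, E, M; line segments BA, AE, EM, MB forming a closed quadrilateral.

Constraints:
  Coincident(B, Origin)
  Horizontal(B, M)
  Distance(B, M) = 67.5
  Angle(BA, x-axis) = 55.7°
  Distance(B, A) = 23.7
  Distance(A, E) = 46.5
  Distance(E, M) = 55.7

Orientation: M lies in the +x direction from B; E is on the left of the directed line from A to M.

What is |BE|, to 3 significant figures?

69.9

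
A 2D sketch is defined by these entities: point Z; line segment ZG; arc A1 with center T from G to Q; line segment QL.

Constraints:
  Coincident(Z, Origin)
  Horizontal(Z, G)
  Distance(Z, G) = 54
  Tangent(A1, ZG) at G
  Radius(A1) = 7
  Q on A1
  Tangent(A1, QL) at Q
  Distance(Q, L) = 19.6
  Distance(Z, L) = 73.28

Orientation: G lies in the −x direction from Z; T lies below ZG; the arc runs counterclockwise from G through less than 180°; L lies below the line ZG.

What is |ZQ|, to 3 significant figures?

59.9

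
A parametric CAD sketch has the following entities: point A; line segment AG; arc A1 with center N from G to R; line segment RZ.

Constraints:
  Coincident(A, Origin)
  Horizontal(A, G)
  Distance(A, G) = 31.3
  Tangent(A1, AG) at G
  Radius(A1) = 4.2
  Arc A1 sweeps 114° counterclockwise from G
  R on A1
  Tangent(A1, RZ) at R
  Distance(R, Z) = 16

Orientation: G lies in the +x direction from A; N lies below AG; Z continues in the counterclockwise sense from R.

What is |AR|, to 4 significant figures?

28.09

A is at the origin; AG is horizontal with |AG| = 31.3 and G on the +x side, so G = (31.30, 0.000). Tangency of A1 to AG means the radius NG is perpendicular to AG, so N = G + (0, -4.2) = (31.30, -4.200). On A1, G sits at bearing 90° from N; a 114° counterclockwise sweep puts R at bearing 204°, so R = N + 4.2·(cos 204°, sin 204°) = (27.46, -5.908). Then |AR| = |R − A| = 28.09.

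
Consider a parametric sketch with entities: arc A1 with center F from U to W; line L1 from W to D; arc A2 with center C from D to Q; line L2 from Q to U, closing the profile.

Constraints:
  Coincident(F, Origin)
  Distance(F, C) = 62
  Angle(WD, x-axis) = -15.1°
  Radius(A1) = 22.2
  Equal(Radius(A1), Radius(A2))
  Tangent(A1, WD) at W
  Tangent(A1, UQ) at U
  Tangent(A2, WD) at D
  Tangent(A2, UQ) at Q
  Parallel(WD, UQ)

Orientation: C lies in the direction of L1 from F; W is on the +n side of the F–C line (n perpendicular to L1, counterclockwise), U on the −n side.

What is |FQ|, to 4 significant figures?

65.85

The slot axis is L1's direction at -15.1°, so u = (cos -15.1°, sin -15.1°) = (0.9655, -0.2605) and n = (−sin -15.1°, cos -15.1°) = (0.2605, 0.9655). F is at the origin and C lies 62.0 along u from F, so C = 62.0·u = (59.86, -16.15). Tangency of A1 to both parallel lines with radius 22.2 puts W and U at F ± 22.2·n: W = (5.783, 21.43), U = (-5.783, -21.43). Equal radii place D and Q the same way about C: D = C + 22.2·n = (65.64, 5.282), Q = C − 22.2·n = (54.08, -37.58). Then |FQ| = |Q − F| = 65.85.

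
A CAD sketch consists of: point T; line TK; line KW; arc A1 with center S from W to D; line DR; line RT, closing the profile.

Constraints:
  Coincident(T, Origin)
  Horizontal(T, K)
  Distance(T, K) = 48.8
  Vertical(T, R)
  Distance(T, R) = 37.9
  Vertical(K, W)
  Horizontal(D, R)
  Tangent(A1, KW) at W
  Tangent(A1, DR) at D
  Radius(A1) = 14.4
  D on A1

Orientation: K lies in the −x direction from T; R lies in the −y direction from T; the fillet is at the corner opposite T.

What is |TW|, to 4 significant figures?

54.16

The virtual corner opposite T is at (-48.80, -37.90). Tangency of A1 to KW means the radius SW is perpendicular to KW and the tangent condition forces SD to be normal to DR, with radius 14.4, so the center S sits 14.4 in from both sides at S = (-34.40, -23.50). That places the tangent points at W = (-48.80, -23.50) on KW and D = (-34.40, -37.90) on DR. Then |TW| = |W − T| = 54.16.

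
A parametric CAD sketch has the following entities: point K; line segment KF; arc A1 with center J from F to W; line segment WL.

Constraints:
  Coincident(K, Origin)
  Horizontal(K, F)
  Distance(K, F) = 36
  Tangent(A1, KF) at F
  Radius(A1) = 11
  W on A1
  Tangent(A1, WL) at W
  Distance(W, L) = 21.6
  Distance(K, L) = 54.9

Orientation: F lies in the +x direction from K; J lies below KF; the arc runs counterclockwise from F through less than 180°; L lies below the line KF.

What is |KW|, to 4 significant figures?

33.63

Checks: |JW| = 11.00 ✓; ∠(JW, WL) = 90.00° ✓; |WL| = 21.60 ✓; |KL| = 54.90 ✓.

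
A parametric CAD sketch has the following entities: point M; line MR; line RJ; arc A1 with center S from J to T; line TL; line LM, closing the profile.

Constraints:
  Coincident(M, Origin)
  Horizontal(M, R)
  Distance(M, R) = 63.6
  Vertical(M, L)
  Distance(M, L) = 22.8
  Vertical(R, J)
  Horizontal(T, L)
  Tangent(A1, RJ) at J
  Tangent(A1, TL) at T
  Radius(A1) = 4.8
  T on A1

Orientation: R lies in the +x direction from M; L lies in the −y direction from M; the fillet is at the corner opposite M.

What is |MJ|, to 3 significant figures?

66.1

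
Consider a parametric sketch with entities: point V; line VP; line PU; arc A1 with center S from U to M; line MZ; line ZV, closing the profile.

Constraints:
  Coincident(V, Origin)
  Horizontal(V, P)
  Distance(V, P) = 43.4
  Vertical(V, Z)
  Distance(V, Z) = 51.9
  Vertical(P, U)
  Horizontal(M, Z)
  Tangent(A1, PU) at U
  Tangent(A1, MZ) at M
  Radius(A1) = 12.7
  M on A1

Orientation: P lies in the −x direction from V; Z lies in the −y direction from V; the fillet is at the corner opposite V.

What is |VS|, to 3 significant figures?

49.8

V is at the origin; V and P share the same y with |VP| = 43.4 and P on the −x side, so P = (-43.4, 0.00). VZ is vertical with |VZ| = 51.9 and Z on the −y side, so Z = (0.00, -51.9). The virtual corner opposite V is at (-43.4, -51.9). Since A1 is tangent to PU there, SU ⟂ PU and tangency of A1 to MZ means the radius SM is perpendicular to MZ, with radius 12.7, so the center S sits 12.7 in from both sides at S = (-30.7, -39.2). Then |VS| = |S − V| = 49.8.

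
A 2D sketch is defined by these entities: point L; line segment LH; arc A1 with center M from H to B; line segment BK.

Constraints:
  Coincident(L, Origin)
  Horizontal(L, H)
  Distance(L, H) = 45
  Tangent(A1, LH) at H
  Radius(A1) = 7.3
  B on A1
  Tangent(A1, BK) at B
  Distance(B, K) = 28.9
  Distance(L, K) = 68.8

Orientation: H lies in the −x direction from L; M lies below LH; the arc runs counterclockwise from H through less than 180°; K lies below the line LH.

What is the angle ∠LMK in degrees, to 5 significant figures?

130.54°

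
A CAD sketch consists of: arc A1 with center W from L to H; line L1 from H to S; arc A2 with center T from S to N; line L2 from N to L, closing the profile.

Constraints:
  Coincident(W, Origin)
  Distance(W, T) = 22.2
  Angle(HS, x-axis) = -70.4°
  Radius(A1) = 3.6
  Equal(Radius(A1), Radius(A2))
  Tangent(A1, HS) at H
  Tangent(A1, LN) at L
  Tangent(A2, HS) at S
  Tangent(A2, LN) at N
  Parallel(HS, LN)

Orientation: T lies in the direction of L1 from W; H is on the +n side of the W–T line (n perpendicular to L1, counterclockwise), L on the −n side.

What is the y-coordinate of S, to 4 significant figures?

-19.71

The slot axis is L1's direction at -70.4°, so u = (cos -70.4°, sin -70.4°) = (0.3355, -0.9421) and n = (−sin -70.4°, cos -70.4°) = (0.9421, 0.3355). W is at the origin and T lies 22.2 along u from W, so T = 22.2·u = (7.447, -20.91). Tangency of A1 to both parallel lines with radius 3.6 puts H and L at W ± 3.6·n: H = (3.391, 1.208), L = (-3.391, -1.208). Equal radii place S and N the same way about T: S = T + 3.6·n = (10.84, -19.71), N = T − 3.6·n = (4.056, -22.12). So S.y = -19.71.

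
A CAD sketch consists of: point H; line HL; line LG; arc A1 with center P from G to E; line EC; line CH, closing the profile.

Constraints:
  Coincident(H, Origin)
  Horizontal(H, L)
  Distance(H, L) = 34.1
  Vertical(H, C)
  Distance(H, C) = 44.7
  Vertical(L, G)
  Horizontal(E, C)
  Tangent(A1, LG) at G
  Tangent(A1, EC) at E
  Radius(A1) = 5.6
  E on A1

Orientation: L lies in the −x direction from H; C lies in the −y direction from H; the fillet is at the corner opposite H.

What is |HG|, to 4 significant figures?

51.88

H is at the origin; H and L share the same y with |HL| = 34.1 and L on the −x side, so L = (-34.10, 0.000). HC is vertical with |HC| = 44.7 and C on the −y side, so C = (0.000, -44.70). The virtual corner opposite H is at (-34.10, -44.70). Since A1 is tangent to LG there, PG ⟂ LG and since A1 is tangent to EC there, PE ⟂ EC, with radius 5.6, so the center P sits 5.6 in from both sides at P = (-28.50, -39.10). That places the tangent points at G = (-34.10, -39.10) on LG and E = (-28.50, -44.70) on EC. Then |HG| = |G − H| = 51.88.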